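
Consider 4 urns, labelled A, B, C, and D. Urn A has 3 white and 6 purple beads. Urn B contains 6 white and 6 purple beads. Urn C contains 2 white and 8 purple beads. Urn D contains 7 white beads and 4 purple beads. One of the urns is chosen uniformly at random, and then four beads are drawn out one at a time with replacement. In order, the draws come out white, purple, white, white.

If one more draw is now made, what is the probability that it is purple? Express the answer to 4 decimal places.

0.4640

For each hypothesis, P(data | H) works out to: P(data | urn A) = (3/9)(6/9)(3/9)(3/9) = 0.024691; P(data | urn B) = (6/12)(6/12)(6/12)(6/12) = 0.0625; P(data | urn C) = (2/10)(8/10)(2/10)(2/10) = 0.0064; P(data | urn D) = (7/11)(4/11)(7/11)(7/11) = 0.093709.
Multiplying each by its prior: 1/4 · 0.024691 = 0.0061728, 1/4 · 0.0625 = 0.015625, 1/4 · 0.0064 = 0.0016, 1/4 · 0.093709 = 0.023427; with total 0.046825.
Normalising, the posterior is P(urn A | data) = 0.13183, P(urn B | data) = 0.33369, P(urn C | data) = 0.03417, P(urn D | data) = 0.50032.
So P(purple next | data) = Σ P(purple next | H) P(H | data) = (2/3)(0.13183) + (1/2)(0.33369) + (4/5)(0.03417) + (4/11)(0.50032) = 0.464.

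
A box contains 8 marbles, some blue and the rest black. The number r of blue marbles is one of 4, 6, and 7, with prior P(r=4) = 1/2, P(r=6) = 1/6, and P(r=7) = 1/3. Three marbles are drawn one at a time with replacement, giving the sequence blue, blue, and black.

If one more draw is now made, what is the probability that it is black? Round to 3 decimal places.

0.349

Compute the likelihood of the observed sequence for each case: P(data | r = 4) = (4/8)(4/8)(4/8) = 0.125; P(data | r = 6) = (6/8)(6/8)(2/8) = 0.14062; P(data | r = 7) = (7/8)(7/8)(1/8) = 0.095703.
Multiplying each by its prior: 1/2 · 0.125 = 0.0625, 1/6 · 0.14062 = 0.023438, 1/3 · 0.095703 = 0.031901; summing to 0.11784.
The posterior is then P(r = 4 | data) = 0.53039, P(r = 6 | data) = 0.1989, P(r = 7 | data) = 0.27072.
So P(black next | data) = Σ P(black next | H) P(H | data) = (1/2)(0.53039) + (1/4)(0.1989) + (1/8)(0.27072) = 0.34876.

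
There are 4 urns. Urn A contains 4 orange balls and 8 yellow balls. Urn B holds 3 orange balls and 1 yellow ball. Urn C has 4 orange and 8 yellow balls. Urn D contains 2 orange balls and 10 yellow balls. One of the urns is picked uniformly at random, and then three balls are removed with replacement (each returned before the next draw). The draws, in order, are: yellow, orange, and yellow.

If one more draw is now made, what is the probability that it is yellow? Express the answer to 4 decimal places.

Compute the likelihood of the observed sequence for each case: P(data | urn A) = (8/12)(4/12)(8/12) = 0.14815; P(data | urn B) = (1/4)(3/4)(1/4) = 0.046875; P(data | urn C) = (8/12)(4/12)(8/12) = 0.14815; P(data | urn D) = (10/12)(2/12)(10/12) = 0.11574.
Weighting by the prior gives 1/4 · 0.14815 = 0.037037, 1/4 · 0.046875 = 0.011719, 1/4 · 0.14815 = 0.037037, 1/4 · 0.11574 = 0.028935; these sum to 0.11473.
The posterior is then P(urn A | data) = 0.32282, P(urn B | data) = 0.10214, P(urn C | data) = 0.32282, P(urn D | data) = 0.25221.
Averaging over the posterior, P(yellow next | data) = (2/3)(0.32282) + (1/4)(0.10214) + (2/3)(0.32282) + (5/6)(0.25221) = 0.66614.

0.6661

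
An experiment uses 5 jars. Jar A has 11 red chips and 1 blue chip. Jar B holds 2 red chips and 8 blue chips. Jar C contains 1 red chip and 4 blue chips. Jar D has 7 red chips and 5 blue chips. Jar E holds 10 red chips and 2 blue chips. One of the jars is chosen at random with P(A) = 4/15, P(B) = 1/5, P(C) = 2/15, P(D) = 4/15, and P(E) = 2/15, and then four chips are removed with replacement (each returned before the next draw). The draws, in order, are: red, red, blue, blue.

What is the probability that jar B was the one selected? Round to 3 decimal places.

Under each hypothesis, the probability of the observed sequence is: P(data | jar A) = (11/12)(11/12)(1/12)(1/12) = 0.0058353; P(data | jar B) = (2/10)(2/10)(8/10)(8/10) = 0.0256; P(data | jar C) = (1/5)(1/5)(4/5)(4/5) = 0.0256; P(data | jar D) = (7/12)(7/12)(5/12)(5/12) = 0.059076; P(data | jar E) = (10/12)(10/12)(2/12)(2/12) = 0.01929.
Weighting by the prior gives 4/15 · 0.0058353 = 0.0015561, 1/5 · 0.0256 = 0.00512, 2/15 · 0.0256 = 0.0034133, 4/15 · 0.059076 = 0.015754, 2/15 · 0.01929 = 0.002572; summing to 0.028415.
Therefore the posterior P(jar B | data) = (0.00512) / (0.028415) = 0.18019.

0.180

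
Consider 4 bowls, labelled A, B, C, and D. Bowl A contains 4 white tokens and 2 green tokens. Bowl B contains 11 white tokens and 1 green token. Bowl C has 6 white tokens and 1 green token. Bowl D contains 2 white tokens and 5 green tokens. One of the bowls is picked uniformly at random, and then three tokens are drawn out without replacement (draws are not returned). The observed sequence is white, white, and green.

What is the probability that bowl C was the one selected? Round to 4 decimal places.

Compute the likelihood of the observed sequence for each case: P(data | bowl A) = (4/6)(3/5)(2/4) = 0.2; P(data | bowl B) = (11/12)(10/11)(1/10) = 0.083333; P(data | bowl C) = (6/7)(5/6)(1/5) = 0.14286; P(data | bowl D) = (2/7)(1/6)(5/5) = 0.047619.
The prior-weighted likelihoods are 1/4 · 0.2 = 0.05, 1/4 · 0.083333 = 0.020833, 1/4 · 0.14286 = 0.035714, 1/4 · 0.047619 = 0.011905; these sum to 0.11845.
So P(bowl C | data) = (0.035714) / (0.11845) = 0.30151.

0.3015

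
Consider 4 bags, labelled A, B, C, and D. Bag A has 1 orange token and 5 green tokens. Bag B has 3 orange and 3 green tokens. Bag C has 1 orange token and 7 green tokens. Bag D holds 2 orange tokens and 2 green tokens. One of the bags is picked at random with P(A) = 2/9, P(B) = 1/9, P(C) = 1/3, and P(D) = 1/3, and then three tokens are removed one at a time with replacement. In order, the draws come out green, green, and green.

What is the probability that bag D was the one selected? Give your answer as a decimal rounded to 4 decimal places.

0.1023

For each hypothesis, P(data | H) works out to: P(data | bag A) = (5/6)(5/6)(5/6) = 0.5787; P(data | bag B) = (3/6)(3/6)(3/6) = 0.125; P(data | bag C) = (7/8)(7/8)(7/8) = 0.66992; P(data | bag D) = (2/4)(2/4)(2/4) = 0.125.
Weighting by the prior gives 2/9 · 0.5787 = 0.1286, 1/9 · 0.125 = 0.013889, 1/3 · 0.66992 = 0.22331, 1/3 · 0.125 = 0.041667; with total 0.40746.
Therefore the posterior P(bag D | data) = (0.041667) / (0.40746) = 0.10226.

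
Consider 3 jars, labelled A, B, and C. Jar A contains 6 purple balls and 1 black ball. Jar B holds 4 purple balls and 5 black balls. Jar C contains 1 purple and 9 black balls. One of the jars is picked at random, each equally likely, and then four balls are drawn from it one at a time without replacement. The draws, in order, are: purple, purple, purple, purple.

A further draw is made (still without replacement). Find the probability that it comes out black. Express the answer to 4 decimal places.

For each hypothesis, P(data | H) works out to: P(data | jar A) = (6/7)(5/6)(4/5)(3/4) = 3/7; P(data | jar B) = (4/9)(3/8)(2/7)(1/6) = 1/126; P(data | jar C) = (1/10)(0/9) = 0.
Weighting by the prior gives 1/3 · 3/7 = 1/7, 1/3 · 1/126 = 1/378, 1/3 · 0 = 0; summing to 55/378.
The posterior is then P(jar A | data) = 54/55, P(jar B | data) = 1/55, P(jar C | data) = 0.
Averaging over the posterior, P(black next | data) = (1/3)(54/55) + (1)(1/55) = 19/55.

0.3455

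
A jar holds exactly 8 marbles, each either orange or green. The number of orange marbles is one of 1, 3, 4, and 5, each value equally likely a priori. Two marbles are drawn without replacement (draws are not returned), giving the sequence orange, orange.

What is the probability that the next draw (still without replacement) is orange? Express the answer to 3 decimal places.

0.395

The likelihood of the observed sequence under each hypothesis: P(data | r = 1) = (1/8)(0/7) = 0; P(data | r = 3) = (3/8)(2/7) = 3/28; P(data | r = 4) = (4/8)(3/7) = 3/14; P(data | r = 5) = (5/8)(4/7) = 5/14.
Multiplying each by its prior: 1/4 · 0 = 0, 1/4 · 3/28 = 3/112, 1/4 · 3/14 = 3/56, 1/4 · 5/14 = 5/56; summing to 19/112.
Normalising, the posterior is P(r = 1 | data) = 0, P(r = 3 | data) = 3/19, P(r = 4 | data) = 6/19, P(r = 5 | data) = 10/19.
The predictive probability is P(orange next | data) = (1/6)(3/19) + (1/3)(6/19) + (1/2)(10/19) = 15/38.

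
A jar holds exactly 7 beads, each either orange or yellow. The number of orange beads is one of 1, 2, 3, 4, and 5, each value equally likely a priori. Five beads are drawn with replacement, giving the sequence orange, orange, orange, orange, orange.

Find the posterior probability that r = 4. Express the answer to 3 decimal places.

0.231

Under each hypothesis, the probability of the observed sequence is: P(data | r = 1) = (1/7)(1/7)(1/7)(1/7)(1/7) = 5.9499e-05; P(data | r = 2) = (2/7)(2/7)(2/7)(2/7)(2/7) = 0.001904; P(data | r = 3) = (3/7)(3/7)(3/7)(3/7)(3/7) = 0.014458; P(data | r = 4) = (4/7)(4/7)(4/7)(4/7)(4/7) = 0.060927; P(data | r = 5) = (5/7)(5/7)(5/7)(5/7)(5/7) = 0.18593.
Weighting by the prior gives 1/5 · 5.9499e-05 = 1.19e-05, 1/5 · 0.001904 = 0.00038079, 1/5 · 0.014458 = 0.0028917, 1/5 · 0.060927 = 0.012185, 1/5 · 0.18593 = 0.037187; with total 0.052657.
So P(r = 4 | data) = (0.012185) / (0.052657) = 0.23141.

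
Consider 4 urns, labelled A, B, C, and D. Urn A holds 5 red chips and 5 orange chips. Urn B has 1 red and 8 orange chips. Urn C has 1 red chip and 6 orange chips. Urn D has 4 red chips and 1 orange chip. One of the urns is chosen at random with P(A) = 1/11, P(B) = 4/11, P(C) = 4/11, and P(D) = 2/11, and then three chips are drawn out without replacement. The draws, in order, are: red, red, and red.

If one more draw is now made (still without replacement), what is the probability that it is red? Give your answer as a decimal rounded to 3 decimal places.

0.480

Under each hypothesis, the probability of the observed sequence is: P(data | urn A) = (5/10)(4/9)(3/8) = 1/12; P(data | urn B) = (1/9)(0/8) = 0; P(data | urn C) = (1/7)(0/6) = 0; P(data | urn D) = (4/5)(3/4)(2/3) = 2/5.
Multiplying each by its prior: 1/11 · 1/12 = 1/132, 4/11 · 0 = 0, 4/11 · 0 = 0, 2/11 · 2/5 = 4/55; these sum to 53/660.
Dividing through by the total gives posterior P(urn A | data) = 5/53, P(urn B | data) = 0, P(urn C | data) = 0, P(urn D | data) = 48/53.
The predictive probability is P(red next | data) = (2/7)(5/53) + (1/2)(48/53) = 178/371.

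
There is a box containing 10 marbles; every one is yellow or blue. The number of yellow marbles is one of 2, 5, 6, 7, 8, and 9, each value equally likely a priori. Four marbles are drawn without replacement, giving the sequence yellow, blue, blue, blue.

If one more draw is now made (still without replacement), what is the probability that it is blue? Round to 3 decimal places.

0.591

Compute the likelihood of the observed sequence for each case: P(data | r = 2) = (2/10)(8/9)(7/8)(6/7) = 0.13333; P(data | r = 5) = (5/10)(5/9)(4/8)(3/7) = 0.059524; P(data | r = 6) = (6/10)(4/9)(3/8)(2/7) = 0.028571; P(data | r = 7) = (7/10)(3/9)(2/8)(1/7) = 0.0083333; P(data | r = 8) = (8/10)(2/9)(1/8)(0/7) = 0; P(data | r = 9) = (9/10)(1/9)(0/8) = 0.
The prior-weighted likelihoods are 1/6 · 0.13333 = 0.022222, 1/6 · 0.059524 = 0.0099206, 1/6 · 0.028571 = 0.0047619, 1/6 · 0.0083333 = 0.0013889, 1/6 · 0 = 0, 1/6 · 0 = 0; with total 0.038294.
Dividing through by the total gives posterior P(r = 2 | data) = 0.58031, P(r = 5 | data) = 0.25907, P(r = 6 | data) = 0.12435, P(r = 7 | data) = 0.036269, P(r = 8 | data) = 0, P(r = 9 | data) = 0.
So P(blue next | data) = Σ P(blue next | H) P(H | data) = (5/6)(0.58031) + (1/3)(0.25907) + (1/6)(0.12435) + (0)(0.036269) = 0.59067.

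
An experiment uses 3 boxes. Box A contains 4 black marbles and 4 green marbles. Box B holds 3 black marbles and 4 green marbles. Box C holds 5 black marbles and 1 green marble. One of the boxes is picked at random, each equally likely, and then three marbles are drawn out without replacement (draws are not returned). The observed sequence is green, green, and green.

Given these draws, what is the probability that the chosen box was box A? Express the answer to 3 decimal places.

Compute the likelihood of the observed sequence for each case: P(data | box A) = (4/8)(3/7)(2/6) = 1/14; P(data | box B) = (4/7)(3/6)(2/5) = 4/35; P(data | box C) = (1/6)(0/5) = 0.
Weighting by the prior gives 1/3 · 1/14 = 1/42, 1/3 · 4/35 = 4/105, 1/3 · 0 = 0; these sum to 13/210.
Hence P(box A | data) = (1/42) / (13/210) = 5/13.

0.385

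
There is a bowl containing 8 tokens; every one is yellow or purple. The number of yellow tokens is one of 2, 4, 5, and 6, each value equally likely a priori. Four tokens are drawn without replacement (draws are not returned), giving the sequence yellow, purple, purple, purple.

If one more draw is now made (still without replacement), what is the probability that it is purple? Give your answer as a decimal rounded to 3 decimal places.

0.557

The likelihood of the observed sequence under each hypothesis: P(data | r = 2) = (2/8)(6/7)(5/6)(4/5) = 0.14286; P(data | r = 4) = (4/8)(4/7)(3/6)(2/5) = 0.057143; P(data | r = 5) = (5/8)(3/7)(2/6)(1/5) = 0.017857; P(data | r = 6) = (6/8)(2/7)(1/6)(0/5) = 0.
Weighting by the prior gives 1/4 · 0.14286 = 0.035714, 1/4 · 0.057143 = 0.014286, 1/4 · 0.017857 = 0.0044643, 1/4 · 0 = 0; these sum to 0.054464.
Dividing through by the total gives posterior P(r = 2 | data) = 0.65574, P(r = 4 | data) = 0.2623, P(r = 5 | data) = 0.081967, P(r = 6 | data) = 0.
The predictive probability is P(purple next | data) = (3/4)(0.65574) + (1/4)(0.2623) + (0)(0.081967) = 0.55738.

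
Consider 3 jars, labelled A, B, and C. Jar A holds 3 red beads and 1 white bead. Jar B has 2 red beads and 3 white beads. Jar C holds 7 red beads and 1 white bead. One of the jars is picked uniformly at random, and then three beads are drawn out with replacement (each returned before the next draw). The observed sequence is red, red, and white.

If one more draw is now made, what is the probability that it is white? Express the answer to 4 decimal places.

For each hypothesis, P(data | H) works out to: P(data | jar A) = (3/4)(3/4)(1/4) = 0.14062; P(data | jar B) = (2/5)(2/5)(3/5) = 0.096; P(data | jar C) = (7/8)(7/8)(1/8) = 0.095703.
The prior-weighted likelihoods are 1/3 · 0.14062 = 0.046875, 1/3 · 0.096 = 0.032, 1/3 · 0.095703 = 0.031901; summing to 0.11078.
Normalising, the posterior is P(jar A | data) = 0.42315, P(jar B | data) = 0.28887, P(jar C | data) = 0.28798.
The predictive probability is P(white next | data) = (1/4)(0.42315) + (3/5)(0.28887) + (1/8)(0.28798) = 0.31511.

0.3151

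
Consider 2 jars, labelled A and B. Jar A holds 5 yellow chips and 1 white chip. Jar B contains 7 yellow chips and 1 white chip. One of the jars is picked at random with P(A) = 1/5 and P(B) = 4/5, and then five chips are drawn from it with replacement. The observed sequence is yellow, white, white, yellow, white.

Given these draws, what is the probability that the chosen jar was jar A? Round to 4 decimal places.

0.3496

Under each hypothesis, the probability of the observed sequence is: P(data | jar A) = (5/6)(1/6)(1/6)(5/6)(1/6) = 0.003215; P(data | jar B) = (7/8)(1/8)(1/8)(7/8)(1/8) = 0.0014954.
Weighting by the prior gives 1/5 · 0.003215 = 0.000643, 4/5 · 0.0014954 = 0.0011963; summing to 0.0018393.
By Bayes' rule, P(jar A | data) = (0.000643) / (0.0018393) = 0.34959.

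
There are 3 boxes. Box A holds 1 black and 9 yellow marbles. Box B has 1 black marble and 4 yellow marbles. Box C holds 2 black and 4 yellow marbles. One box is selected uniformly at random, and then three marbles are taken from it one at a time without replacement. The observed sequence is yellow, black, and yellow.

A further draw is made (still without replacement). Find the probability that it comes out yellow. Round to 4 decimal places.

0.8667

Compute the likelihood of the observed sequence for each case: P(data | box A) = (9/10)(1/9)(8/8) = 1/10; P(data | box B) = (4/5)(1/4)(3/3) = 1/5; P(data | box C) = (4/6)(2/5)(3/4) = 1/5.
Multiplying each by its prior: 1/3 · 1/10 = 1/30, 1/3 · 1/5 = 1/15, 1/3 · 1/5 = 1/15; with total 1/6.
The posterior is then P(box A | data) = 1/5, P(box B | data) = 2/5, P(box C | data) = 2/5.
The predictive probability is P(yellow next | data) = (1)(1/5) + (1)(2/5) + (2/3)(2/5) = 13/15.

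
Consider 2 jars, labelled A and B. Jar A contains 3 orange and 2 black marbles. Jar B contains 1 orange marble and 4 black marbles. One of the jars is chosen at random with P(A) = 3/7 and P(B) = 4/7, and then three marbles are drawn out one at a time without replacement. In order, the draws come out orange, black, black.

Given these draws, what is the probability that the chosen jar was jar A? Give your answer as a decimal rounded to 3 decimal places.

Compute the likelihood of the observed sequence for each case: P(data | jar A) = (3/5)(2/4)(1/3) = 1/10; P(data | jar B) = (1/5)(4/4)(3/3) = 1/5.
The prior-weighted likelihoods are 3/7 · 1/10 = 3/70, 4/7 · 1/5 = 4/35; with total 11/70.
By Bayes' rule, P(jar A | data) = (3/70) / (11/70) = 3/11.

0.273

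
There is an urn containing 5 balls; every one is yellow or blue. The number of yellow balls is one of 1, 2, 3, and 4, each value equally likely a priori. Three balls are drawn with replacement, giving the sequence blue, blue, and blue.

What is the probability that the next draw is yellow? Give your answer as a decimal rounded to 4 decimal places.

Under each hypothesis, the probability of the observed sequence is: P(data | r = 1) = (4/5)(4/5)(4/5) = 64/125; P(data | r = 2) = (3/5)(3/5)(3/5) = 27/125; P(data | r = 3) = (2/5)(2/5)(2/5) = 8/125; P(data | r = 4) = (1/5)(1/5)(1/5) = 1/125.
Weighting by the prior gives 1/4 · 64/125 = 16/125, 1/4 · 27/125 = 27/500, 1/4 · 8/125 = 2/125, 1/4 · 1/125 = 1/500; summing to 1/5.
Dividing through by the total gives posterior P(r = 1 | data) = 16/25, P(r = 2 | data) = 27/100, P(r = 3 | data) = 2/25, P(r = 4 | data) = 1/100.
Averaging over the posterior, P(yellow next | data) = (1/5)(16/25) + (2/5)(27/100) + (3/5)(2/25) + (4/5)(1/100) = 73/250.

0.2920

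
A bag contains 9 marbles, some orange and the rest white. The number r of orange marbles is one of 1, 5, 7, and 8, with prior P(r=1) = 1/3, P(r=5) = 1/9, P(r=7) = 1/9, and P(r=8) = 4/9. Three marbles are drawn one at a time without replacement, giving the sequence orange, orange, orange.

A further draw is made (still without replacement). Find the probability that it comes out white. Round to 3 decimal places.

Under each hypothesis, the probability of the observed sequence is: P(data | r = 1) = (1/9)(0/8) = 0; P(data | r = 5) = (5/9)(4/8)(3/7) = 5/42; P(data | r = 7) = (7/9)(6/8)(5/7) = 5/12; P(data | r = 8) = (8/9)(7/8)(6/7) = 2/3.
Multiplying each by its prior: 1/3 · 0 = 0, 1/9 · 5/42 = 5/378, 1/9 · 5/12 = 5/108, 4/9 · 2/3 = 8/27; with total 269/756.
Dividing through by the total gives posterior P(r = 1 | data) = 0, P(r = 5 | data) = 10/269, P(r = 7 | data) = 35/269, P(r = 8 | data) = 224/269.
So P(white next | data) = Σ P(white next | H) P(H | data) = (2/3)(10/269) + (1/3)(35/269) + (1/6)(224/269) = 167/807.

0.207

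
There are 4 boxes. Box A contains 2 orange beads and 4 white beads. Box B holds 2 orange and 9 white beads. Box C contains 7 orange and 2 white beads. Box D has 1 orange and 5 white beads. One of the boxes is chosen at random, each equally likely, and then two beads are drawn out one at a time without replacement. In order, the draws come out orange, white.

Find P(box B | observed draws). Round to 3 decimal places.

Under each hypothesis, the probability of the observed sequence is: P(data | box A) = (2/6)(4/5) = 0.26667; P(data | box B) = (2/11)(9/10) = 0.16364; P(data | box C) = (7/9)(2/8) = 0.19444; P(data | box D) = (1/6)(5/5) = 0.16667.
The prior-weighted likelihoods are 1/4 · 0.26667 = 0.066667, 1/4 · 0.16364 = 0.040909, 1/4 · 0.19444 = 0.048611, 1/4 · 0.16667 = 0.041667; summing to 0.19785.
So P(box B | data) = (0.040909) / (0.19785) = 0.20676.

0.207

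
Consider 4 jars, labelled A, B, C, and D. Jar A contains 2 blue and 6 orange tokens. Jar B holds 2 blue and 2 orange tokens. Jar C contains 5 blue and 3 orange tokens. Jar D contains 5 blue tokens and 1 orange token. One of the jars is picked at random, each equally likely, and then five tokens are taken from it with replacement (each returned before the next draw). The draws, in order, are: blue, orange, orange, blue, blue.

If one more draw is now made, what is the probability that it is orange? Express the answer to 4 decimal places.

Compute the likelihood of the observed sequence for each case: P(data | jar A) = (2/8)(6/8)(6/8)(2/8)(2/8) = 0.0087891; P(data | jar B) = (2/4)(2/4)(2/4)(2/4)(2/4) = 0.03125; P(data | jar C) = (5/8)(3/8)(3/8)(5/8)(5/8) = 0.034332; P(data | jar D) = (5/6)(1/6)(1/6)(5/6)(5/6) = 0.016075.
The prior-weighted likelihoods are 1/4 · 0.0087891 = 0.0021973, 1/4 · 0.03125 = 0.0078125, 1/4 · 0.034332 = 0.0085831, 1/4 · 0.016075 = 0.0040188; with total 0.022612.
The posterior is then P(jar A | data) = 0.097174, P(jar B | data) = 0.34551, P(jar C | data) = 0.37959, P(jar D | data) = 0.17773.
The predictive probability is P(orange next | data) = (3/4)(0.097174) + (1/2)(0.34551) + (3/8)(0.37959) + (1/6)(0.17773) = 0.4176.

0.4176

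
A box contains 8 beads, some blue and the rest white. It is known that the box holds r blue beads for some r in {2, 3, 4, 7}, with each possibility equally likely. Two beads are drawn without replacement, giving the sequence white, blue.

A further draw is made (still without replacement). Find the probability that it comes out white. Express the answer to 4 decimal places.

The likelihood of the observed sequence under each hypothesis: P(data | r = 2) = (6/8)(2/7) = 3/14; P(data | r = 3) = (5/8)(3/7) = 15/56; P(data | r = 4) = (4/8)(4/7) = 2/7; P(data | r = 7) = (1/8)(7/7) = 1/8.
The prior-weighted likelihoods are 1/4 · 3/14 = 3/56, 1/4 · 15/56 = 15/224, 1/4 · 2/7 = 1/14, 1/4 · 1/8 = 1/32; summing to 25/112.
The posterior is then P(r = 2 | data) = 6/25, P(r = 3 | data) = 3/10, P(r = 4 | data) = 8/25, P(r = 7 | data) = 7/50.
The predictive probability is P(white next | data) = (5/6)(6/25) + (2/3)(3/10) + (1/2)(8/25) + (0)(7/50) = 14/25.

0.5600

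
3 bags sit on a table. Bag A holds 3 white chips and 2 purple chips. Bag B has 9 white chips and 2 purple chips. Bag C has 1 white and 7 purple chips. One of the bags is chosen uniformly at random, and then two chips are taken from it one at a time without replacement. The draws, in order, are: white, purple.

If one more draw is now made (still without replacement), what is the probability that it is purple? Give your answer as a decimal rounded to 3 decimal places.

Compute the likelihood of the observed sequence for each case: P(data | bag A) = (3/5)(2/4) = 0.3; P(data | bag B) = (9/11)(2/10) = 0.16364; P(data | bag C) = (1/8)(7/7) = 0.125.
Multiplying each by its prior: 1/3 · 0.3 = 0.1, 1/3 · 0.16364 = 0.054545, 1/3 · 0.125 = 0.041667; these sum to 0.19621.
Normalising, the posterior is P(bag A | data) = 0.50965, P(bag B | data) = 0.27799, P(bag C | data) = 0.21236.
So P(purple next | data) = Σ P(purple next | H) P(H | data) = (1/3)(0.50965) + (1/9)(0.27799) + (1)(0.21236) = 0.41313.

0.413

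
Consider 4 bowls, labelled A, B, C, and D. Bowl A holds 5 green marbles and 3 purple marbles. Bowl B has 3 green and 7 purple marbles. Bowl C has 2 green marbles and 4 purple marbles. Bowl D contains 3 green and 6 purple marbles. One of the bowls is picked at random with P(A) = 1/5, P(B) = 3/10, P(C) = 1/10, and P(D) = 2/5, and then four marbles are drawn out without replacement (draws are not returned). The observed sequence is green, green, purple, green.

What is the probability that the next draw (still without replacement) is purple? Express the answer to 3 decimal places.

The likelihood of the observed sequence under each hypothesis: P(data | bowl A) = (5/8)(4/7)(3/6)(3/5) = 0.10714; P(data | bowl B) = (3/10)(2/9)(7/8)(1/7) = 0.0083333; P(data | bowl C) = (2/6)(1/5)(4/4)(0/3) = 0; P(data | bowl D) = (3/9)(2/8)(6/7)(1/6) = 0.011905.
The prior-weighted likelihoods are 1/5 · 0.10714 = 0.021429, 3/10 · 0.0083333 = 0.0025, 1/10 · 0 = 0, 2/5 · 0.011905 = 0.0047619; with total 0.02869.
The posterior is then P(bowl A | data) = 0.74689, P(bowl B | data) = 0.087137, P(bowl C | data) = 0, P(bowl D | data) = 0.16598.
The predictive probability is P(purple next | data) = (1/2)(0.74689) + (1)(0.087137) + (1)(0.16598) = 0.62656.

0.627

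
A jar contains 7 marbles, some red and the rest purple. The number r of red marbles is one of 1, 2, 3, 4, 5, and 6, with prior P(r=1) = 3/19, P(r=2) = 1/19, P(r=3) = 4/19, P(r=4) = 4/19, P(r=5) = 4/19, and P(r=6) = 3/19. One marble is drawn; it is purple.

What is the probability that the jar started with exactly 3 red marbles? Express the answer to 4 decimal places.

For each hypothesis, P(data | H) works out to: P(data | r = 1) = (6/7) = 6/7; P(data | r = 2) = (5/7) = 5/7; P(data | r = 3) = (4/7) = 4/7; P(data | r = 4) = (3/7) = 3/7; P(data | r = 5) = (2/7) = 2/7; P(data | r = 6) = (1/7) = 1/7.
The prior-weighted likelihoods are 3/19 · 6/7 = 18/133, 1/19 · 5/7 = 5/133, 4/19 · 4/7 = 16/133, 4/19 · 3/7 = 12/133, 4/19 · 2/7 = 8/133, 3/19 · 1/7 = 3/133; summing to 62/133.
So P(r = 3 | data) = (16/133) / (62/133) = 8/31.

0.2581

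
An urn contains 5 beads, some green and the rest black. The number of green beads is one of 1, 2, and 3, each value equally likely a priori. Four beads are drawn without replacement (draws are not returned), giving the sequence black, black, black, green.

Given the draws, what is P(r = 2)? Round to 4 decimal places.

0.3333

Compute the likelihood of the observed sequence for each case: P(data | r = 1) = (4/5)(3/4)(2/3)(1/2) = 1/5; P(data | r = 2) = (3/5)(2/4)(1/3)(2/2) = 1/10; P(data | r = 3) = (2/5)(1/4)(0/3) = 0.
The prior-weighted likelihoods are 1/3 · 1/5 = 1/15, 1/3 · 1/10 = 1/30, 1/3 · 0 = 0; summing to 1/10.
So P(r = 2 | data) = (1/30) / (1/10) = 1/3.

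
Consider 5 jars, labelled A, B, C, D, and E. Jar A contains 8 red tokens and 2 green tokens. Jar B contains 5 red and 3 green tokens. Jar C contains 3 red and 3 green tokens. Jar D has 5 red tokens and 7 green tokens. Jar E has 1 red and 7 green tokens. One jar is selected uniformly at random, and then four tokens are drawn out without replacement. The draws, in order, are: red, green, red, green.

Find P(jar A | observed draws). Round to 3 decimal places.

The likelihood of the observed sequence under each hypothesis: P(data | jar A) = (8/10)(2/9)(7/8)(1/7) = 0.022222; P(data | jar B) = (5/8)(3/7)(4/6)(2/5) = 0.071429; P(data | jar C) = (3/6)(3/5)(2/4)(2/3) = 0.1; P(data | jar D) = (5/12)(7/11)(4/10)(6/9) = 0.070707; P(data | jar E) = (1/8)(7/7)(0/6) = 0.
Weighting by the prior gives 1/5 · 0.022222 = 0.0044444, 1/5 · 0.071429 = 0.014286, 1/5 · 0.1 = 0.02, 1/5 · 0.070707 = 0.014141, 1/5 · 0 = 0; summing to 0.052872.
By Bayes' rule, P(jar A | data) = (0.0044444) / (0.052872) = 0.084061.

0.084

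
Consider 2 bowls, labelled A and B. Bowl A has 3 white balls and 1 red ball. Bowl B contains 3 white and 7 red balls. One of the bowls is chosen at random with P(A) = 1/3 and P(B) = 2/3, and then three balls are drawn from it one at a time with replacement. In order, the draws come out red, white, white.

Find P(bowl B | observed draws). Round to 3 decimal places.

For each hypothesis, P(data | H) works out to: P(data | bowl A) = (1/4)(3/4)(3/4) = 0.14062; P(data | bowl B) = (7/10)(3/10)(3/10) = 0.063.
Weighting by the prior gives 1/3 · 0.14062 = 0.046875, 2/3 · 0.063 = 0.042; these sum to 0.088875.
Therefore the posterior P(bowl B | data) = (0.042) / (0.088875) = 0.47257.

0.473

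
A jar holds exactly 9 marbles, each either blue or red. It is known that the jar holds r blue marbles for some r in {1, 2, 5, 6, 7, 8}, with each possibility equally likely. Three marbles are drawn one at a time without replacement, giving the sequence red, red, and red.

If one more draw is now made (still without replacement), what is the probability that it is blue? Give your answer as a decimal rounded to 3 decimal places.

0.264

For each hypothesis, P(data | H) works out to: P(data | r = 1) = (8/9)(7/8)(6/7) = 2/3; P(data | r = 2) = (7/9)(6/8)(5/7) = 5/12; P(data | r = 5) = (4/9)(3/8)(2/7) = 1/21; P(data | r = 6) = (3/9)(2/8)(1/7) = 1/84; P(data | r = 7) = (2/9)(1/8)(0/7) = 0; P(data | r = 8) = (1/9)(0/8) = 0.
The prior-weighted likelihoods are 1/6 · 2/3 = 1/9, 1/6 · 5/12 = 5/72, 1/6 · 1/21 = 1/126, 1/6 · 1/84 = 1/504, 1/6 · 0 = 0, 1/6 · 0 = 0; summing to 4/21.
The posterior is then P(r = 1 | data) = 7/12, P(r = 2 | data) = 35/96, P(r = 5 | data) = 1/24, P(r = 6 | data) = 1/96, P(r = 7 | data) = 0, P(r = 8 | data) = 0.
The predictive probability is P(blue next | data) = (1/6)(7/12) + (1/3)(35/96) + (5/6)(1/24) + (1)(1/96) = 19/72.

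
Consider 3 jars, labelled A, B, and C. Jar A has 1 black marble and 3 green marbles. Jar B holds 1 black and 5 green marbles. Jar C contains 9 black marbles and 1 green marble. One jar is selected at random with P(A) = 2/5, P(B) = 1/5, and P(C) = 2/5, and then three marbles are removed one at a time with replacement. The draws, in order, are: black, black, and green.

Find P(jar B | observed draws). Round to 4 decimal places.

0.0830

Under each hypothesis, the probability of the observed sequence is: P(data | jar A) = (1/4)(1/4)(3/4) = 0.046875; P(data | jar B) = (1/6)(1/6)(5/6) = 0.023148; P(data | jar C) = (9/10)(9/10)(1/10) = 0.081.
Weighting by the prior gives 2/5 · 0.046875 = 0.01875, 1/5 · 0.023148 = 0.0046296, 2/5 · 0.081 = 0.0324; with total 0.05578.
So P(jar B | data) = (0.0046296) / (0.05578) = 0.082999.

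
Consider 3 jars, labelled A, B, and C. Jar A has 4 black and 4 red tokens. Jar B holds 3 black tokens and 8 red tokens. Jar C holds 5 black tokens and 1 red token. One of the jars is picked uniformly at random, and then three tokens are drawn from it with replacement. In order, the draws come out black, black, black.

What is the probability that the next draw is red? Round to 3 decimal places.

0.240

Under each hypothesis, the probability of the observed sequence is: P(data | jar A) = (4/8)(4/8)(4/8) = 0.125; P(data | jar B) = (3/11)(3/11)(3/11) = 0.020285; P(data | jar C) = (5/6)(5/6)(5/6) = 0.5787.
Weighting by the prior gives 1/3 · 0.125 = 0.041667, 1/3 · 0.020285 = 0.0067618, 1/3 · 0.5787 = 0.1929; summing to 0.24133.
Dividing through by the total gives posterior P(jar A | data) = 0.17265, P(jar B | data) = 0.028019, P(jar C | data) = 0.79933.
So P(red next | data) = Σ P(red next | H) P(H | data) = (1/2)(0.17265) + (8/11)(0.028019) + (1/6)(0.79933) = 0.23993.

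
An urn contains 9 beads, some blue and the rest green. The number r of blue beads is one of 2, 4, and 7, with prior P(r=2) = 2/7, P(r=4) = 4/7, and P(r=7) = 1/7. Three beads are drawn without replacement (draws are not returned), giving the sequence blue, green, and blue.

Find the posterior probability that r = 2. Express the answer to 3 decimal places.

0.080

The likelihood of the observed sequence under each hypothesis: P(data | r = 2) = (2/9)(7/8)(1/7) = 1/36; P(data | r = 4) = (4/9)(5/8)(3/7) = 5/42; P(data | r = 7) = (7/9)(2/8)(6/7) = 1/6.
The prior-weighted likelihoods are 2/7 · 1/36 = 1/126, 4/7 · 5/42 = 10/147, 1/7 · 1/6 = 1/42; with total 44/441.
Hence P(r = 2 | data) = (1/126) / (44/441) = 7/88.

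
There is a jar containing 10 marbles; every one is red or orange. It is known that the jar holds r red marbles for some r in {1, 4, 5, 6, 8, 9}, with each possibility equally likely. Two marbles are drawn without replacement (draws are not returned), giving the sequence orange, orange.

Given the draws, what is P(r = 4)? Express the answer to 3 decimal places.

For each hypothesis, P(data | H) works out to: P(data | r = 1) = (9/10)(8/9) = 4/5; P(data | r = 4) = (6/10)(5/9) = 1/3; P(data | r = 5) = (5/10)(4/9) = 2/9; P(data | r = 6) = (4/10)(3/9) = 2/15; P(data | r = 8) = (2/10)(1/9) = 1/45; P(data | r = 9) = (1/10)(0/9) = 0.
The prior-weighted likelihoods are 1/6 · 4/5 = 2/15, 1/6 · 1/3 = 1/18, 1/6 · 2/9 = 1/27, 1/6 · 2/15 = 1/45, 1/6 · 1/45 = 1/270, 1/6 · 0 = 0; summing to 34/135.
Therefore the posterior P(r = 4 | data) = (1/18) / (34/135) = 15/68.

0.221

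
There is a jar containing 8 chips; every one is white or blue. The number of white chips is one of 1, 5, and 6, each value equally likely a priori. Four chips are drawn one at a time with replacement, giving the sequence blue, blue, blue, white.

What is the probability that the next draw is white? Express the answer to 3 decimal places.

For each hypothesis, P(data | H) works out to: P(data | r = 1) = (7/8)(7/8)(7/8)(1/8) = 0.08374; P(data | r = 5) = (3/8)(3/8)(3/8)(5/8) = 0.032959; P(data | r = 6) = (2/8)(2/8)(2/8)(6/8) = 0.011719.
Multiplying each by its prior: 1/3 · 0.08374 = 0.027913, 1/3 · 0.032959 = 0.010986, 1/3 · 0.011719 = 0.0039062; these sum to 0.042806.
Dividing through by the total gives posterior P(r = 1 | data) = 0.65209, P(r = 5 | data) = 0.25665, P(r = 6 | data) = 0.091255.
The predictive probability is P(white next | data) = (1/8)(0.65209) + (5/8)(0.25665) + (3/4)(0.091255) = 0.31036.

0.310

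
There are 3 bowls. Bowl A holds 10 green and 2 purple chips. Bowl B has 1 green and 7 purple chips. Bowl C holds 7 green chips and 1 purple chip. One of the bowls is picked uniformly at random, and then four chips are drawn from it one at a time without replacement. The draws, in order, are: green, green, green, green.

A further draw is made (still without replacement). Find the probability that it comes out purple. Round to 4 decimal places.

0.2500

The likelihood of the observed sequence under each hypothesis: P(data | bowl A) = (10/12)(9/11)(8/10)(7/9) = 14/33; P(data | bowl B) = (1/8)(0/7) = 0; P(data | bowl C) = (7/8)(6/7)(5/6)(4/5) = 1/2.
Multiplying each by its prior: 1/3 · 14/33 = 14/99, 1/3 · 0 = 0, 1/3 · 1/2 = 1/6; summing to 61/198.
The posterior is then P(bowl A | data) = 28/61, P(bowl B | data) = 0, P(bowl C | data) = 33/61.
Averaging over the posterior, P(purple next | data) = (1/4)(28/61) + (1/4)(33/61) = 1/4.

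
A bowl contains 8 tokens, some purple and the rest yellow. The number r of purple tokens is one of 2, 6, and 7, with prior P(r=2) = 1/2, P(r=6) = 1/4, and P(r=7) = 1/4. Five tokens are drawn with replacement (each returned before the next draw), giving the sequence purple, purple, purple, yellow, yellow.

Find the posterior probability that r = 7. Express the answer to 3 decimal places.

0.192

For each hypothesis, P(data | H) works out to: P(data | r = 2) = (2/8)(2/8)(2/8)(6/8)(6/8) = 0.0087891; P(data | r = 6) = (6/8)(6/8)(6/8)(2/8)(2/8) = 0.026367; P(data | r = 7) = (7/8)(7/8)(7/8)(1/8)(1/8) = 0.010468.
Multiplying each by its prior: 1/2 · 0.0087891 = 0.0043945, 1/4 · 0.026367 = 0.0065918, 1/4 · 0.010468 = 0.0026169; these sum to 0.013603.
By Bayes' rule, P(r = 7 | data) = (0.0026169) / (0.013603) = 0.19237.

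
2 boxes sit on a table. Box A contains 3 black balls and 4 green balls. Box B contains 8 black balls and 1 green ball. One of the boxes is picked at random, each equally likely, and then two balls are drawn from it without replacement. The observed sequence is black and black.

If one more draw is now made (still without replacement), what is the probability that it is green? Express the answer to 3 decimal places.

Under each hypothesis, the probability of the observed sequence is: P(data | box A) = (3/7)(2/6) = 1/7; P(data | box B) = (8/9)(7/8) = 7/9.
Weighting by the prior gives 1/2 · 1/7 = 1/14, 1/2 · 7/9 = 7/18; with total 29/63.
The posterior is then P(box A | data) = 9/58, P(box B | data) = 49/58.
So P(green next | data) = Σ P(green next | H) P(H | data) = (4/5)(9/58) + (1/7)(49/58) = 71/290.

0.245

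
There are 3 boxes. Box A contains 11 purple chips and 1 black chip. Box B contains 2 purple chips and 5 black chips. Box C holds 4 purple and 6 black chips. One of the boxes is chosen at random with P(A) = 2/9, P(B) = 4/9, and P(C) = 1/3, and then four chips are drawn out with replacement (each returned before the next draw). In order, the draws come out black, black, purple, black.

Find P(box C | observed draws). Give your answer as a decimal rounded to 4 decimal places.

For each hypothesis, P(data | H) works out to: P(data | box A) = (1/12)(1/12)(11/12)(1/12) = 0.00053048; P(data | box B) = (5/7)(5/7)(2/7)(5/7) = 0.10412; P(data | box C) = (6/10)(6/10)(4/10)(6/10) = 0.0864.
The prior-weighted likelihoods are 2/9 · 0.00053048 = 0.00011788, 4/9 · 0.10412 = 0.046277, 1/3 · 0.0864 = 0.0288; these sum to 0.075195.
By Bayes' rule, P(box C | data) = (0.0288) / (0.075195) = 0.383.

0.3830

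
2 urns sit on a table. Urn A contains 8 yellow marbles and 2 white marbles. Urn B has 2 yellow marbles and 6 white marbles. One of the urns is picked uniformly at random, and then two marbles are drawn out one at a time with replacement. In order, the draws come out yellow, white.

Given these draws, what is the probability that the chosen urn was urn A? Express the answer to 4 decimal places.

For each hypothesis, P(data | H) works out to: P(data | urn A) = (8/10)(2/10) = 4/25; P(data | urn B) = (2/8)(6/8) = 3/16.
The prior-weighted likelihoods are 1/2 · 4/25 = 2/25, 1/2 · 3/16 = 3/32; summing to 139/800.
Therefore the posterior P(urn A | data) = (2/25) / (139/800) = 64/139.

0.4604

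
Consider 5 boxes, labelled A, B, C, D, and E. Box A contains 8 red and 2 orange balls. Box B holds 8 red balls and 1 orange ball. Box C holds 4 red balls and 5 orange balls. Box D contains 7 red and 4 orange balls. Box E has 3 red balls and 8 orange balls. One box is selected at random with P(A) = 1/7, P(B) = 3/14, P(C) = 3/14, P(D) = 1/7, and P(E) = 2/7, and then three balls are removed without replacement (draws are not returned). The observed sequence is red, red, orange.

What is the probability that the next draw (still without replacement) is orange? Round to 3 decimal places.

0.378

Under each hypothesis, the probability of the observed sequence is: P(data | box A) = (8/10)(7/9)(2/8) = 0.15556; P(data | box B) = (8/9)(7/8)(1/7) = 0.11111; P(data | box C) = (4/9)(3/8)(5/7) = 0.11905; P(data | box D) = (7/11)(6/10)(4/9) = 0.1697; P(data | box E) = (3/11)(2/10)(8/9) = 0.048485.
Multiplying each by its prior: 1/7 · 0.15556 = 0.022222, 3/14 · 0.11111 = 0.02381, 3/14 · 0.11905 = 0.02551, 1/7 · 0.1697 = 0.024242, 2/7 · 0.048485 = 0.013853; with total 0.10964.
The posterior is then P(box A | data) = 0.20269, P(box B | data) = 0.21717, P(box C | data) = 0.23268, P(box D | data) = 0.22111, P(box E | data) = 0.12635.
Averaging over the posterior, P(orange next | data) = (1/7)(0.20269) + (0)(0.21717) + (2/3)(0.23268) + (3/8)(0.22111) + (7/8)(0.12635) = 0.37755.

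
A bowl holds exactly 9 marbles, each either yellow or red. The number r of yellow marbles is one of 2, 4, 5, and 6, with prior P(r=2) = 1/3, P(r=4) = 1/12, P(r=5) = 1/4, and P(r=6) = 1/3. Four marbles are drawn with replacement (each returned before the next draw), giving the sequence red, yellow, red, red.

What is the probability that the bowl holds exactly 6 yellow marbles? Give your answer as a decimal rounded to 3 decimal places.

0.134

For each hypothesis, P(data | H) works out to: P(data | r = 2) = (7/9)(2/9)(7/9)(7/9) = 0.10456; P(data | r = 4) = (5/9)(4/9)(5/9)(5/9) = 0.076208; P(data | r = 5) = (4/9)(5/9)(4/9)(4/9) = 0.048773; P(data | r = 6) = (3/9)(6/9)(3/9)(3/9) = 0.024691.
Weighting by the prior gives 1/3 · 0.10456 = 0.034852, 1/12 · 0.076208 = 0.0063507, 1/4 · 0.048773 = 0.012193, 1/3 · 0.024691 = 0.0082305; these sum to 0.061627.
So P(r = 6 | data) = (0.0082305) / (0.061627) = 0.13355.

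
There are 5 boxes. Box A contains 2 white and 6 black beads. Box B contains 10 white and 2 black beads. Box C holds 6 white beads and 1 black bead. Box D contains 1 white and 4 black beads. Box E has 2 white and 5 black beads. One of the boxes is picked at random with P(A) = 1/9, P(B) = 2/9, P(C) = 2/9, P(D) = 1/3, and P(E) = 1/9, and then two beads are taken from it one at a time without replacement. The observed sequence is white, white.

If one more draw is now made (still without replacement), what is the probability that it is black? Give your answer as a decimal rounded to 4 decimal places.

0.2232

The likelihood of the observed sequence under each hypothesis: P(data | box A) = (2/8)(1/7) = 0.035714; P(data | box B) = (10/12)(9/11) = 0.68182; P(data | box C) = (6/7)(5/6) = 0.71429; P(data | box D) = (1/5)(0/4) = 0; P(data | box E) = (2/7)(1/6) = 0.047619.
Multiplying each by its prior: 1/9 · 0.035714 = 0.0039683, 2/9 · 0.68182 = 0.15152, 2/9 · 0.71429 = 0.15873, 1/3 · 0 = 0, 1/9 · 0.047619 = 0.005291; these sum to 0.3195.
The posterior is then P(box A | data) = 0.01242, P(box B | data) = 0.47422, P(box C | data) = 0.4968, P(box D | data) = 0, P(box E | data) = 0.01656.
So P(black next | data) = Σ P(black next | H) P(H | data) = (1)(0.01242) + (1/5)(0.47422) + (1/5)(0.4968) + (1)(0.01656) = 0.22318.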